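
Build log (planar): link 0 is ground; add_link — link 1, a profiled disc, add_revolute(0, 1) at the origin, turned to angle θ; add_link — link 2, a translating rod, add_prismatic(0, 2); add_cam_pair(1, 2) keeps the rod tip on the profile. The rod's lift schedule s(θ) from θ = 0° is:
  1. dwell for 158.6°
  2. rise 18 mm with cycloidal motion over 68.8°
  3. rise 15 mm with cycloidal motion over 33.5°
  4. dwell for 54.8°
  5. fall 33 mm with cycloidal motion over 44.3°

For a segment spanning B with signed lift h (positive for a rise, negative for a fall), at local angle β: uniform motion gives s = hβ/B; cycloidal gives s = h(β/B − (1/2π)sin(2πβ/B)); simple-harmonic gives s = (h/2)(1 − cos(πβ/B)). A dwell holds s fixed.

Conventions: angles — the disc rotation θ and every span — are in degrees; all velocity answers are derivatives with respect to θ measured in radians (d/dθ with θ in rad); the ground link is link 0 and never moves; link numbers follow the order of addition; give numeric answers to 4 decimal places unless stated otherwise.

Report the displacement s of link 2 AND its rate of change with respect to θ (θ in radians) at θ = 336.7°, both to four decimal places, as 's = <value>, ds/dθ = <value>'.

seg 1 [0°–158.6°] dwell: s stays 0.0000
seg 2 [158.6°–227.4°] cycloidal, h=18: full span → s += 18 → s = 18.0000
seg 3 [227.4°–260.9°] cycloidal, h=15: full span → s += 15 → s = 33.0000
seg 4 [260.9°–315.7°] dwell: s stays 33.0000
seg 5 [315.7°–360°] cycloidal, h=-33: θ=336.7° here. β=21, B=44.3. -33·(0.4740 − sin(2π·0.4740)/(2π)) = -14.7905 → s = 18.2095
velocity in seg [315.7°–360°] (cycloidal), θ in radians: β = 21° = 0.3665 rad, B = 44.3° = 0.7732 rad; ds/dθ = (h/B)(1 − cos(2πβ/B)) = ((-33)/0.7732)(1 − cos(2π·0.4740)) = -84.795174 mm/rad

s = 18.2095, ds/dθ = -84.7952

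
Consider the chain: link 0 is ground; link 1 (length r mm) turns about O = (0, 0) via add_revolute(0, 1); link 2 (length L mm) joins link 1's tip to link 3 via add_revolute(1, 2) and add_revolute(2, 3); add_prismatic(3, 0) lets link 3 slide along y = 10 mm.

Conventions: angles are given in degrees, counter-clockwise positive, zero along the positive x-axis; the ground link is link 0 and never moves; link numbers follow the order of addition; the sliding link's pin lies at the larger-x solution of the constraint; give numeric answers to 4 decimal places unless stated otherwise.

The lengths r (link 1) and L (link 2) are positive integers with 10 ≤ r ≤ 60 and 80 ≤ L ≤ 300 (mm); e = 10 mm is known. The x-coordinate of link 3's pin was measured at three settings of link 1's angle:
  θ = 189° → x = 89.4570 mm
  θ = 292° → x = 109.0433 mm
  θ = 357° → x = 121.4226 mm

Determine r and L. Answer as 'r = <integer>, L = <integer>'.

constraint per measurement: (x − r cos θ)² + (r sin θ − e)² = L²
subtracting the θ₁ and θ₂ equations cancels the r² and L² terms:
r = (x₁² − x₂²) / (2[(x₁cos θ₁ + e sin θ₁) − (x₂cos θ₂ + e sin θ₂)]) = 16.0000 → r = 16
L² = (x₁ − r cos θ₁)² + (r sin θ₁ − e)² = 11235.9942 → L = 106.0000 → L = 106
check at θ₃=357°: x = 121.4226 (printed 121.4226) ✓

r = 16, L = 106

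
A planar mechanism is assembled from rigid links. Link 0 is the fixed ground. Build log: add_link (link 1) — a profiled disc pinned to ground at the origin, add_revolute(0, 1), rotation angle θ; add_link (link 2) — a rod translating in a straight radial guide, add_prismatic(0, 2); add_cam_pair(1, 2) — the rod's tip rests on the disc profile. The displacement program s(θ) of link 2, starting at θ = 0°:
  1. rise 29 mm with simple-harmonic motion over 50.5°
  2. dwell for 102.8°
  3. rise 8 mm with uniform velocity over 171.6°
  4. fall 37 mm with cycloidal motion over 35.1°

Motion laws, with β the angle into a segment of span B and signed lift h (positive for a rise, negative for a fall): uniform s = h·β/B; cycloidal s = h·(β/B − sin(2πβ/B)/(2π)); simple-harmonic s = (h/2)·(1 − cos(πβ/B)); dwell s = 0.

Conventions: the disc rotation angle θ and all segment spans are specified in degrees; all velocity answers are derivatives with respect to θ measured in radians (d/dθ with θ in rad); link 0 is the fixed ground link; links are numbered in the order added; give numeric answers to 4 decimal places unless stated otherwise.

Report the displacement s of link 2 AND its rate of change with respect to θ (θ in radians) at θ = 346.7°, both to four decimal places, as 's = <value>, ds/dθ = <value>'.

seg 1 [0°–50.5°] simple-harmonic, h=29: full span → s += 29 → s = 29.0000
seg 2 [50.5°–153.3°] dwell: s stays 29.0000
seg 3 [153.3°–324.9°] uniform, h=8: full span → s += 8 → s = 37.0000
seg 4 [324.9°–360°] cycloidal, h=-37: θ=346.7° here. β=21.8, B=35.1. -37·(0.6211 − sin(2π·0.6211)/(2π)) = -27.0403 → s = 9.9597
velocity in seg [324.9°–360°] (cycloidal), θ in radians: β = 21.8° = 0.3805 rad, B = 35.1° = 0.6126 rad; ds/dθ = (h/B)(1 − cos(2πβ/B)) = ((-37)/0.6126)(1 − cos(2π·0.6211)) = -104.142712 mm/rad

s = 9.9597, ds/dθ = -104.1427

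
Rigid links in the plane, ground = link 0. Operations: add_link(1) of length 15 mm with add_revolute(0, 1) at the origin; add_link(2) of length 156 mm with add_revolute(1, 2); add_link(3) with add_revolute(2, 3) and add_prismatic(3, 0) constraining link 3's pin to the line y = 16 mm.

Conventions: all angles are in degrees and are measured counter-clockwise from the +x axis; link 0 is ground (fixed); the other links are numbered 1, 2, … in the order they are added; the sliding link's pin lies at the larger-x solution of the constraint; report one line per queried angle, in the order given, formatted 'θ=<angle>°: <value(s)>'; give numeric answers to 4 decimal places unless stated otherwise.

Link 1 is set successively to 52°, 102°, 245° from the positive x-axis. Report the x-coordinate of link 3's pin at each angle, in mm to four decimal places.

geometry: r = 15 mm, L = 156 mm, e = 16 mm
θ=52°: crank pin P = (r cos θ, r sin θ) = (9.234922, 11.820161)
θ=52°: h = r sin θ − e = 11.820161 − 16 = -4.179839
θ=52°: x = r cos θ + √(L² − h²) = 9.234922 + 155.943993 = 165.178915
θ=102°: crank pin P = (r cos θ, r sin θ) = (-3.118675, 14.672214)
θ=102°: h = r sin θ − e = 14.672214 − 16 = -1.327786
θ=102°: x = r cos θ + √(L² − h²) = -3.118675 + 155.994349 = 152.875674
θ=245°: crank pin P = (r cos θ, r sin θ) = (-6.339274, -13.594617)
θ=245°: h = r sin θ − e = -13.594617 − 16 = -29.594617
θ=245°: x = r cos θ + √(L² − h²) = -6.339274 + 153.167094 = 146.827820

θ=52°: 165.1789
θ=102°: 152.8757
θ=245°: 146.8278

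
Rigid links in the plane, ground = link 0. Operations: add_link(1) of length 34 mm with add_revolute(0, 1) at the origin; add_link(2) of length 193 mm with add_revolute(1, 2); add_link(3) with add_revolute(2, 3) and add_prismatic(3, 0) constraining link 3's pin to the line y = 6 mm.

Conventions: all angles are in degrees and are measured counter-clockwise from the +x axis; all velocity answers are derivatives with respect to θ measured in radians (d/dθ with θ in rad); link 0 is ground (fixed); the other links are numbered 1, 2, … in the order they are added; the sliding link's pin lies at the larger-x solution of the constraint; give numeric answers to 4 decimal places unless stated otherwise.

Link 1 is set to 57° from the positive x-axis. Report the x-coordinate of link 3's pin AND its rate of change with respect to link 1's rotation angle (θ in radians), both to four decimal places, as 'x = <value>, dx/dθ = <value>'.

geometry: r = 34 mm, L = 193 mm, e = 6 mm
crank pin P = (r cos θ, r sin θ) = (18.517727, 28.514799)
h = r sin θ − e = 28.514799 − 6 = 22.514799
x = r cos θ + √(L² − h²) = 18.517727 + 191.682247 = 210.199974
dx/dθ = −r sin θ − h·r cos θ/√(L² − h²) (θ in radians; h = 22.514799) = -30.689872

x = 210.2000, dx/dθ = -30.6899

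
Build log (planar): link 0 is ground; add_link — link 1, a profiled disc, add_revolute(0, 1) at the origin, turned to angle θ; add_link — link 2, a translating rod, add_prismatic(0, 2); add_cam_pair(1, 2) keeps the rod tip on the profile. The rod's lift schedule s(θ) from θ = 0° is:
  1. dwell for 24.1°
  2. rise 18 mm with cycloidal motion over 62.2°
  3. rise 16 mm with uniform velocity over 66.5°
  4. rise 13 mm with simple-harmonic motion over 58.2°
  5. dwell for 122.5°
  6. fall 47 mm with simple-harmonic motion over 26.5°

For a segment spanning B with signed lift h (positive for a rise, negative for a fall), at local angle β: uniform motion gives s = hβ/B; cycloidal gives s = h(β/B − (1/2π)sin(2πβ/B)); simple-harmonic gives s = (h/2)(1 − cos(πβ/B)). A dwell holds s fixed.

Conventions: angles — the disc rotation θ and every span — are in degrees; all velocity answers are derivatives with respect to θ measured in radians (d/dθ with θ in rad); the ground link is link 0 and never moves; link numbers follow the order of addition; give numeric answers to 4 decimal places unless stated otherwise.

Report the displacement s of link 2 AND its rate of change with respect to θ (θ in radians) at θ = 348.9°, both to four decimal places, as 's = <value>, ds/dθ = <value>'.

seg 1 [0°–24.1°] dwell: s stays 0.0000
seg 2 [24.1°–86.3°] cycloidal, h=18: full span → s += 18 → s = 18.0000
seg 3 [86.3°–152.8°] uniform, h=16: full span → s += 16 → s = 34.0000
seg 4 [152.8°–211°] simple-harmonic, h=13: full span → s += 13 → s = 47.0000
seg 5 [211°–333.5°] dwell: s stays 47.0000
seg 6 [333.5°–360°] simple-harmonic, h=-47: θ=348.9° here. β=15.4, B=26.5. -47/2·(1 − cos(π·0.5811)) = -29.4251 → s = 17.5749
velocity in seg [333.5°–360°] (simple-harmonic), θ in radians: β = 15.4° = 0.2688 rad, B = 26.5° = 0.4625 rad; ds/dθ = (πh/(2B)) sin(πβ/B) = (π·(-47)/(2·0.4625)) sin(π·0.5811) = -154.465644 mm/rad

s = 17.5749, ds/dθ = -154.4656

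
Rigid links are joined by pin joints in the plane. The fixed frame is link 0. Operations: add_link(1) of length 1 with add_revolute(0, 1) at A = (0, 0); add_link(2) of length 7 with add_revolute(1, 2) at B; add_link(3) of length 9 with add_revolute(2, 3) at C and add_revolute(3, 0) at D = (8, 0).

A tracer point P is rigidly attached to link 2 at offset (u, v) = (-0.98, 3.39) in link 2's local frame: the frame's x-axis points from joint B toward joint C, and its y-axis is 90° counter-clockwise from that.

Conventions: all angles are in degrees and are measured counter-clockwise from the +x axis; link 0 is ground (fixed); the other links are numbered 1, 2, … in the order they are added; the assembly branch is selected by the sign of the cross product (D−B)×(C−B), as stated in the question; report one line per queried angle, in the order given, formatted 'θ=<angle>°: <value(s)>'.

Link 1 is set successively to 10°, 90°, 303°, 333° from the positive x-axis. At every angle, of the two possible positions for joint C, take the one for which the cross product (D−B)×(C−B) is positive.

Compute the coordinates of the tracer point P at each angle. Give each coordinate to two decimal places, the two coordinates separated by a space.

A=(0,0), D=(8.00,0)
θ=10°: B = A + 1.00·(cos10°, sin10°) = (0.9848, 0.1736)
θ=10°: |BD| = 7.0173
θ=10°: circle(B,7.00) ∩ circle(D,9.00): a=1.2286, h=6.8913
θ=10°:   candidates: C₊=(2.3836,7.0325) cross=48.359; C₋=(2.0425,-6.7460) cross=-48.359
θ=10°:   branch + wants cross > 0 → take C=(2.3836,7.0325) (cross=48.359)
θ=10°: ex = (C−B)/|BC| = (0.1998,0.9798); ey = (-0.9798,0.1998)
θ=10°: P = B + -0.98·ex + 3.39·ey = (-2.5326,-0.1092)
θ=90°: B = A + 1.00·(cos90°, sin90°) = (0.0000, 1.0000)
θ=90°: |BD| = 8.0623
θ=90°: circle(B,7.00) ∩ circle(D,9.00): a=2.0466, h=6.6941
θ=90°:   candidates: C₊=(2.8611,7.3886) cross=53.970; C₋=(1.2005,-5.8963) cross=-53.970
θ=90°:   branch + wants cross > 0 → take C=(2.8611,7.3886) (cross=53.970)
θ=90°: ex = (C−B)/|BC| = (0.4087,0.9127); ey = (-0.9127,0.4087)
θ=90°: P = B + -0.98·ex + 3.39·ey = (-3.4945,1.4912)
θ=303°: B = A + 1.00·(cos303°, sin303°) = (0.5446, -0.8387)
θ=303°: |BD| = 7.5024
θ=303°: circle(B,7.00) ∩ circle(D,9.00): a=1.6185, h=6.8103
θ=303°:   candidates: C₊=(1.3917,6.1099) cross=51.094; C₋=(2.9143,-7.4254) cross=-51.094
θ=303°:   branch + wants cross > 0 → take C=(1.3917,6.1099) (cross=51.094)
θ=303°: ex = (C−B)/|BC| = (0.1210,0.9927); ey = (-0.9927,0.1210)
θ=303°: P = B + -0.98·ex + 3.39·ey = (-2.9390,-1.4012)
θ=333°: B = A + 1.00·(cos333°, sin333°) = (0.8910, -0.4540)
θ=333°: |BD| = 7.1235
θ=333°: circle(B,7.00) ∩ circle(D,9.00): a=1.3156, h=6.8753
θ=333°:   candidates: C₊=(1.7658,6.4911) cross=48.976; C₋=(2.6421,-7.2314) cross=-48.976
θ=333°:   branch + wants cross > 0 → take C=(1.7658,6.4911) (cross=48.976)
θ=333°: ex = (C−B)/|BC| = (0.1250,0.9922); ey = (-0.9922,0.1250)
θ=333°: P = B + -0.98·ex + 3.39·ey = (-2.5949,-1.0027)

θ=10°: -2.53 -0.11
θ=90°: -3.49 1.49
θ=303°: -2.94 -1.40
θ=333°: -2.59 -1.00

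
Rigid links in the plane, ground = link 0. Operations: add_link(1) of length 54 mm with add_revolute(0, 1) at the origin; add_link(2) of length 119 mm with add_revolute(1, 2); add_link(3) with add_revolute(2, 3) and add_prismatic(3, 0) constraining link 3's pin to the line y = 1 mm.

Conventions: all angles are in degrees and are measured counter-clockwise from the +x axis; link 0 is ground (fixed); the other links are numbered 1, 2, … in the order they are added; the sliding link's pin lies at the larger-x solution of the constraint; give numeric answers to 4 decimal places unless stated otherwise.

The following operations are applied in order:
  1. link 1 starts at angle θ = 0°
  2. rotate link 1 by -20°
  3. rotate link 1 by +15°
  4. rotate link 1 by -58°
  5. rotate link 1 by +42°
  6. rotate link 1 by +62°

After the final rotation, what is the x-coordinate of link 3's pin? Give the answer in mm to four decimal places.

geometry: r = 54 mm, L = 119 mm, e = 1 mm; θ starts at 0°
rotate link 1 by -20°: θ ← 0° -20° = -20°
rotate link 1 by +15°: θ ← -20° +15° = -5°
rotate link 1 by -58°: θ ← -5° -58° = -63°
rotate link 1 by +42°: θ ← -63° +42° = -21°
rotate link 1 by +62°: θ ← -21° +62° = 41°
crank pin P = (r cos θ, r sin θ) = (40.754317, 35.427188)
h = r sin θ − e = 35.427188 − 1 = 34.427188
x = r cos θ + √(L² − h²) = 40.754317 + 113.911232 = 154.665549

154.6655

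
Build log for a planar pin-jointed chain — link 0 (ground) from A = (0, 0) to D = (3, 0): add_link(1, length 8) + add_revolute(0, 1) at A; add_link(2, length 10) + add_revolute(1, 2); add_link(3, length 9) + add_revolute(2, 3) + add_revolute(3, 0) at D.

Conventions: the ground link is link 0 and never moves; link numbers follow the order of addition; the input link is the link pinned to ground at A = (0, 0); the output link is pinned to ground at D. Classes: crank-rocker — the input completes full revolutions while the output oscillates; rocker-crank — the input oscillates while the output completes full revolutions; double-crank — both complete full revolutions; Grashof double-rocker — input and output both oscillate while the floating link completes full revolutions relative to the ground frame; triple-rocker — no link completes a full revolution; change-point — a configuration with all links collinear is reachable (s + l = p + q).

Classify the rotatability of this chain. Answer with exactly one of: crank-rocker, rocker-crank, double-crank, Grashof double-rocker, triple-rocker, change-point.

lengths: ground=3, input=8, coupler=10, output=9
sorted: s=3 (shortest), l=10 (longest), p+q=17
s + l = 13 vs p + q = 17
s + l < p + q (Grashof) with shortest = ground link → double-crank

double-crank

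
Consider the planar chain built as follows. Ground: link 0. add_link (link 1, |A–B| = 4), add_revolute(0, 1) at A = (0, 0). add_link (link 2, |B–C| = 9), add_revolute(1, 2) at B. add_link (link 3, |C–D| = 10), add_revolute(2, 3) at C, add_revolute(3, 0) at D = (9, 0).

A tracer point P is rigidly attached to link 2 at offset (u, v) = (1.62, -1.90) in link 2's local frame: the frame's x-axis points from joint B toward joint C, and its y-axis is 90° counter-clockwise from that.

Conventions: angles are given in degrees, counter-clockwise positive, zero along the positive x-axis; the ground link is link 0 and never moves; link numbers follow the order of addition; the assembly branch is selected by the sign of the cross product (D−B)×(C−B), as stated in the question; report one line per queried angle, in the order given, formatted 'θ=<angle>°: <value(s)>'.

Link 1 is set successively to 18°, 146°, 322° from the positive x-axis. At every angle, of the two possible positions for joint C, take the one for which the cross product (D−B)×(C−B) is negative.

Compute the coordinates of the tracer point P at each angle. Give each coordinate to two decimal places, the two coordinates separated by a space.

A=(0,0), D=(9.00,0)
θ=18°: B = A + 4.00·(cos18°, sin18°) = (3.8042, 1.2361)
θ=18°: |BD| = 5.3408
θ=18°: circle(B,9.00) ∩ circle(D,10.00): a=0.8916, h=8.9557
θ=18°:   candidates: C₊=(6.7444,9.7423) cross=47.831; C₋=(2.5989,-7.6829) cross=-47.831
θ=18°:   branch - wants cross < 0 → take C=(2.5989,-7.6829) (cross=-47.831)
θ=18°: ex = (C−B)/|BC| = (-0.1339,-0.9910); ey = (0.9910,-0.1339)
θ=18°: P = B + 1.62·ex + -1.90·ey = (1.7044,-0.1149)
θ=146°: B = A + 4.00·(cos146°, sin146°) = (-3.3162, 2.2368)
θ=146°: |BD| = 12.5176
θ=146°: circle(B,9.00) ∩ circle(D,10.00): a=5.4999, h=7.1240
θ=146°:   candidates: C₊=(3.3682,8.2633) cross=89.175; C₋=(0.8222,-5.7553) cross=-89.175
θ=146°:   branch - wants cross < 0 → take C=(0.8222,-5.7553) (cross=-89.175)
θ=146°: ex = (C−B)/|BC| = (0.4598,-0.8880); ey = (0.8880,0.4598)
θ=146°: P = B + 1.62·ex + -1.90·ey = (-4.2585,-0.0755)
θ=322°: B = A + 4.00·(cos322°, sin322°) = (3.1520, -2.4626)
θ=322°: |BD| = 6.3453
θ=322°: circle(B,9.00) ∩ circle(D,10.00): a=1.6755, h=8.8427
θ=322°:   candidates: C₊=(1.2643,6.3372) cross=56.110; C₋=(8.1281,-9.9619) cross=-56.110
θ=322°:   branch - wants cross < 0 → take C=(8.1281,-9.9619) (cross=-56.110)
θ=322°: ex = (C−B)/|BC| = (0.5529,-0.8333); ey = (0.8333,0.5529)
θ=322°: P = B + 1.62·ex + -1.90·ey = (2.4646,-4.8630)

θ=18°: 1.70 -0.11
θ=146°: -4.26 -0.08
θ=322°: 2.46 -4.86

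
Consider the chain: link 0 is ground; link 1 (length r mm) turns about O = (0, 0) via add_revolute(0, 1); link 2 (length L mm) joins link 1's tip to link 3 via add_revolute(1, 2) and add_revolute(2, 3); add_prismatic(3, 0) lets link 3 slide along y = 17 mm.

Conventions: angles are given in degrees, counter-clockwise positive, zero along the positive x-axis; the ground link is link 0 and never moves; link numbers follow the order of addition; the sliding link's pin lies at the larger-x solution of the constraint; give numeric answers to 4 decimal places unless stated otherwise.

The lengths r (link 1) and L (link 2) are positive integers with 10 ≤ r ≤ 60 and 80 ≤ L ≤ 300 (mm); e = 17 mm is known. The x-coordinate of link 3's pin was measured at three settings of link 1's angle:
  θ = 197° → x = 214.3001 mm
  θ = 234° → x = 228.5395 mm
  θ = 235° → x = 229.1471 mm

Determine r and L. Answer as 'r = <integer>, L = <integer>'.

constraint per measurement: (x − r cos θ)² + (r sin θ − e)² = L²
subtracting the θ₁ and θ₂ equations cancels the r² and L² terms:
r = (x₁² − x₂²) / (2[(x₁cos θ₁ + e sin θ₁) − (x₂cos θ₂ + e sin θ₂)]) = 51.0002 → r = 51
L² = (x₁ − r cos θ₁)² + (r sin θ₁ − e)² = 70224.9983 → L = 265.0000 → L = 265
check at θ₃=235°: x = 229.1471 (printed 229.1471) ✓

r = 51, L = 265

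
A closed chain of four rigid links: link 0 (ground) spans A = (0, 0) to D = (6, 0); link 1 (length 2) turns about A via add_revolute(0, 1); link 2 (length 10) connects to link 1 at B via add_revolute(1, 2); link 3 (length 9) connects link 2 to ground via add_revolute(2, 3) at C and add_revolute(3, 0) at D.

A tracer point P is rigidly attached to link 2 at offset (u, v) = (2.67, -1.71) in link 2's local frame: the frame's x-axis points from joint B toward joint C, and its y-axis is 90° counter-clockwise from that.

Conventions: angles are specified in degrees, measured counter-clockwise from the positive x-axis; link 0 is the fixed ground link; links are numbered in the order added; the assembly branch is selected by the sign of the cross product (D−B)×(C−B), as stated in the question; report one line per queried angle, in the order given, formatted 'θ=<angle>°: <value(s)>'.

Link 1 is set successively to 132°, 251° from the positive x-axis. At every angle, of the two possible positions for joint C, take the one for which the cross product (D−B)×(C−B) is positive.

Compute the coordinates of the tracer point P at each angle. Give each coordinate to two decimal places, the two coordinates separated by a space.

A=(0,0), D=(6.00,0)
θ=132°: B = A + 2.00·(cos132°, sin132°) = (-1.3383, 1.4863)
θ=132°: |BD| = 7.4873
θ=132°: circle(B,10.00) ∩ circle(D,9.00): a=5.0125, h=8.6531
θ=132°:   candidates: C₊=(5.2921,8.9721) cross=64.788; C₋=(1.8567,-7.9896) cross=-64.788
θ=132°:   branch + wants cross > 0 → take C=(5.2921,8.9721) (cross=64.788)
θ=132°: ex = (C−B)/|BC| = (0.6630,0.7486); ey = (-0.7486,0.6630)
θ=132°: P = B + 2.67·ex + -1.71·ey = (1.7121,2.3512)
θ=251°: B = A + 2.00·(cos251°, sin251°) = (-0.6511, -1.8910)
θ=251°: |BD| = 6.9147
θ=251°: circle(B,10.00) ∩ circle(D,9.00): a=4.8312, h=8.7555
θ=251°:   candidates: C₊=(1.6015,7.8519) cross=60.542; C₋=(6.3904,-8.9915) cross=-60.542
θ=251°:   branch + wants cross > 0 → take C=(1.6015,7.8519) (cross=60.542)
θ=251°: ex = (C−B)/|BC| = (0.2253,0.9743); ey = (-0.9743,0.2253)
θ=251°: P = B + 2.67·ex + -1.71·ey = (1.6164,0.3251)

θ=132°: 1.71 2.35
θ=251°: 1.62 0.33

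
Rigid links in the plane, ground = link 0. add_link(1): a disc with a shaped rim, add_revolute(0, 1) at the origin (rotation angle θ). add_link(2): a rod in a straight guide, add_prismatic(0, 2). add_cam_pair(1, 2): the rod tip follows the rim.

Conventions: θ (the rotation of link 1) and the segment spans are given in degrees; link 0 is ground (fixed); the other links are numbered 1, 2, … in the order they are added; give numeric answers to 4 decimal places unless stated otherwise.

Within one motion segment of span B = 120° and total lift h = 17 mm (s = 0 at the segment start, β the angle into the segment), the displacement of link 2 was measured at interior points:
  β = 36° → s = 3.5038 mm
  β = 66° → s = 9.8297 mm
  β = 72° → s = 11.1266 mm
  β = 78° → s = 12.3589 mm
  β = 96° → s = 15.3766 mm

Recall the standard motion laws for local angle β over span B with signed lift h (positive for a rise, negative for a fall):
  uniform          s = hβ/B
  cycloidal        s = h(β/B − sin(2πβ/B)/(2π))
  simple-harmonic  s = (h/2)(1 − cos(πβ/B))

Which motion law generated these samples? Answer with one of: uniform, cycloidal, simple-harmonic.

candidates at β/B = r: uniform s = h·r (linear in β); cycloidal s = h·(r − sin(2πr)/(2π)); simple-harmonic s = (h/2)(1 − cos(πr))
β=36°: printed 3.5038 | uniform 5.1000, cycloidal 2.5268, simple-harmonic 3.5038
β=66°: printed 9.8297 | uniform 9.3500, cycloidal 10.1861, simple-harmonic 9.8297
β=72°: printed 11.1266 | uniform 10.2000, cycloidal 11.7903, simple-harmonic 11.1266
β=78°: printed 12.3589 | uniform 11.0500, cycloidal 13.2389, simple-harmonic 12.3589
β=96°: printed 15.3766 | uniform 13.6000, cycloidal 16.1732, simple-harmonic 15.3766
only one law matches every sample → simple-harmonic

simple-harmonic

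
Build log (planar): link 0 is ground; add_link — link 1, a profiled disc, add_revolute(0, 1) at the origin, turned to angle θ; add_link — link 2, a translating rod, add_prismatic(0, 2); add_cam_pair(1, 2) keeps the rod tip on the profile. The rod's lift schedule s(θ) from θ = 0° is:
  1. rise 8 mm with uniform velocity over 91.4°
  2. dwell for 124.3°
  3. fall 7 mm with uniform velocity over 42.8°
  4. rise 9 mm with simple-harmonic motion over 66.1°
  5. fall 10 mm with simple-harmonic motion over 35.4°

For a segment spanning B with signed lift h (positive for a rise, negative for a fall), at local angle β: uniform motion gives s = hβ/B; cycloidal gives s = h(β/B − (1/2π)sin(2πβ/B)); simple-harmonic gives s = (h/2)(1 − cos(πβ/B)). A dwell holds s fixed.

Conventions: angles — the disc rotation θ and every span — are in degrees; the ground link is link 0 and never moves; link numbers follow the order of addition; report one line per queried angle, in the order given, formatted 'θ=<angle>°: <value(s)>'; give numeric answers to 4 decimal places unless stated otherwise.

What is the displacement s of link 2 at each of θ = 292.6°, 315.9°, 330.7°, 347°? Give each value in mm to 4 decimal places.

seg 1 [0°–91.4°] uniform, h=8: full span → s += 8 → s = 8.0000
seg 2 [91.4°–215.7°] dwell: s stays 8.0000
seg 3 [215.7°–258.5°] uniform, h=-7: full span → s += -7 → s = 1.0000
seg 4 [258.5°–324.6°] simple-harmonic, h=9: θ=292.6° here. β=34.1, B=66.1. 9/2·(1 − cos(π·0.5159)) = 4.7245 → s = 5.7245
seg 4 [258.5°–324.6°] simple-harmonic, h=9: θ=315.9° here. β=57.4, B=66.1. 9/2·(1 − cos(π·0.8684)) = 8.6208 → s = 9.6208
seg 4 [258.5°–324.6°] simple-harmonic, h=9: full span → s += 9 → s = 10.0000
seg 5 [324.6°–360°] simple-harmonic, h=-10: θ=330.7° here. β=6.1, B=35.4. -10/2·(1 − cos(π·0.1723)) = -0.7149 → s = 9.2851
seg 5 [324.6°–360°] simple-harmonic, h=-10: θ=347° here. β=22.4, B=35.4. -10/2·(1 − cos(π·0.6328)) = -7.0256 → s = 2.9744

θ=292.6°: 5.7245
θ=315.9°: 9.6208
θ=330.7°: 9.2851
θ=347°: 2.9744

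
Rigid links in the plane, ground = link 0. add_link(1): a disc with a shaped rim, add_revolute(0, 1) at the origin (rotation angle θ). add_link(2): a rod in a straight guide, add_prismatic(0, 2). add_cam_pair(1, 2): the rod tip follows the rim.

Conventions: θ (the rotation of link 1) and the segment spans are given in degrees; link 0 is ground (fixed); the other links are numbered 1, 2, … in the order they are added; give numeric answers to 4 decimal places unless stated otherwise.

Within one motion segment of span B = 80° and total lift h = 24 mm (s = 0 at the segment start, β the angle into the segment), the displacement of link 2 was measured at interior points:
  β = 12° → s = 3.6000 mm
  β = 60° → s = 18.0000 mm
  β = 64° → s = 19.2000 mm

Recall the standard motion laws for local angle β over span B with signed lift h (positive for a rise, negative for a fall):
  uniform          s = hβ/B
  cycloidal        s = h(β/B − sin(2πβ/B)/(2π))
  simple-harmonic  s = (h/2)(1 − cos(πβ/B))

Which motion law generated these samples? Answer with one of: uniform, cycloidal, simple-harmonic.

candidates at β/B = r: uniform s = h·r (linear in β); cycloidal s = h·(r − sin(2πr)/(2π)); simple-harmonic s = (h/2)(1 − cos(πr))
β=12°: printed 3.6000 | uniform 3.6000, cycloidal 0.5098, simple-harmonic 1.3079
β=60°: printed 18.0000 | uniform 18.0000, cycloidal 21.8197, simple-harmonic 20.4853
β=64°: printed 19.2000 | uniform 19.2000, cycloidal 22.8328, simple-harmonic 21.7082
only one law matches every sample → uniform

uniform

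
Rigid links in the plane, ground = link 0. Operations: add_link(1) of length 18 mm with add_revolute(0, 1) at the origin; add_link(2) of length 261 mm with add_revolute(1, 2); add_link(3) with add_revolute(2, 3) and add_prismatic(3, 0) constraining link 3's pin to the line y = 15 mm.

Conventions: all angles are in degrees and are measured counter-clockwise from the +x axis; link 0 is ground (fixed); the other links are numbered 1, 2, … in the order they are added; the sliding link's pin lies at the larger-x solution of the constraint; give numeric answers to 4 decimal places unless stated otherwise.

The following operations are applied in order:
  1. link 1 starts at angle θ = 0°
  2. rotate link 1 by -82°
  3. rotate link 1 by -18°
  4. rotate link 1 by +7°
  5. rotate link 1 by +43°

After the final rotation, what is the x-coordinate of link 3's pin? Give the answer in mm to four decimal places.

geometry: r = 18 mm, L = 261 mm, e = 15 mm; θ starts at 0°
rotate link 1 by -82°: θ ← 0° -82° = -82°
rotate link 1 by -18°: θ ← -82° -18° = -100°
rotate link 1 by +7°: θ ← -100° +7° = -93°
rotate link 1 by +43°: θ ← -93° +43° = -50°
crank pin P = (r cos θ, r sin θ) = (11.570177, -13.788800)
h = r sin θ − e = -13.788800 − 15 = -28.788800
x = r cos θ + √(L² − h²) = 11.570177 + 259.407411 = 270.977588

270.9776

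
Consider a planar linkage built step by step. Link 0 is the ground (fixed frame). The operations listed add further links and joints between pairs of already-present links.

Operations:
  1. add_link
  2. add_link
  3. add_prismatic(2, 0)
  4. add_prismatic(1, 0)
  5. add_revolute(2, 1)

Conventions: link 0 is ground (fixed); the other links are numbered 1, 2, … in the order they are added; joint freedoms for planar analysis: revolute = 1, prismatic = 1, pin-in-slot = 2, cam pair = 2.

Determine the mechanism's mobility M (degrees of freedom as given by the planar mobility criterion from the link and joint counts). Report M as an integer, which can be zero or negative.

(L,J1,J2)=(1,0,0); link0 fixed
link1: (2,0,0)
link2: (3,0,0)
P 2-0 [J1]: (3,1,0)
P 1-0 [J1]: (3,2,0)
R 2-1 [J1]: (3,3,0)
Grübler: 3·2 − 2·3 − 0 = 0

M = 0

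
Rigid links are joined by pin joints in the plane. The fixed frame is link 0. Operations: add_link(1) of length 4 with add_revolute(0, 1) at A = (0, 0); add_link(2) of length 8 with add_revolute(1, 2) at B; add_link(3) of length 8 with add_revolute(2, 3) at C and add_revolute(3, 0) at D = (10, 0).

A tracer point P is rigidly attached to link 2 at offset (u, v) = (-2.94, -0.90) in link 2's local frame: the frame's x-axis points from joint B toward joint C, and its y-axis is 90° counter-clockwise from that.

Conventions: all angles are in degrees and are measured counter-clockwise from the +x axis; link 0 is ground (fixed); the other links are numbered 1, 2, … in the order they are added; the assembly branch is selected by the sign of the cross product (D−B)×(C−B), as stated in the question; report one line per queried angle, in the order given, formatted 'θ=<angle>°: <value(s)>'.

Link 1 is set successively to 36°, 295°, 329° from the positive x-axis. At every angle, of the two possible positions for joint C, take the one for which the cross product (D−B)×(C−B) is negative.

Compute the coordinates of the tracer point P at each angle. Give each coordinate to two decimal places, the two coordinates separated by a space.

A=(0,0), D=(10.00,0)
θ=36°: B = A + 4.00·(cos36°, sin36°) = (3.2361, 2.3511)
θ=36°: |BD| = 7.1609
θ=36°: circle(B,8.00) ∩ circle(D,8.00): a=3.5805, h=7.1540
θ=36°:   candidates: C₊=(8.9669,7.9330) cross=51.229; C₋=(4.2691,-5.5819) cross=-51.229
θ=36°:   branch - wants cross < 0 → take C=(4.2691,-5.5819) (cross=-51.229)
θ=36°: ex = (C−B)/|BC| = (0.1291,-0.9916); ey = (0.9916,0.1291)
θ=36°: P = B + -2.94·ex + -0.90·ey = (1.9639,5.1503)
θ=295°: B = A + 4.00·(cos295°, sin295°) = (1.6905, -3.6252)
θ=295°: |BD| = 9.0659
θ=295°: circle(B,8.00) ∩ circle(D,8.00): a=4.5329, h=6.5918
θ=295°:   candidates: C₊=(3.2093,4.2293) cross=59.761; C₋=(8.4812,-7.8545) cross=-59.761
θ=295°:   branch - wants cross < 0 → take C=(8.4812,-7.8545) (cross=-59.761)
θ=295°: ex = (C−B)/|BC| = (0.8488,-0.5287); ey = (0.5287,0.8488)
θ=295°: P = B + -2.94·ex + -0.90·ey = (-1.2809,-2.8349)
θ=329°: B = A + 4.00·(cos329°, sin329°) = (3.4287, -2.0602)
θ=329°: |BD| = 6.8867
θ=329°: circle(B,8.00) ∩ circle(D,8.00): a=3.4433, h=7.2210
θ=329°:   candidates: C₊=(4.5542,5.8603) cross=49.729; C₋=(8.8745,-7.9204) cross=-49.729
θ=329°:   branch - wants cross < 0 → take C=(8.8745,-7.9204) (cross=-49.729)
θ=329°: ex = (C−B)/|BC| = (0.6807,-0.7325); ey = (0.7325,0.6807)
θ=329°: P = B + -2.94·ex + -0.90·ey = (0.7680,-0.5192)

θ=36°: 1.96 5.15
θ=295°: -1.28 -2.83
θ=329°: 0.77 -0.52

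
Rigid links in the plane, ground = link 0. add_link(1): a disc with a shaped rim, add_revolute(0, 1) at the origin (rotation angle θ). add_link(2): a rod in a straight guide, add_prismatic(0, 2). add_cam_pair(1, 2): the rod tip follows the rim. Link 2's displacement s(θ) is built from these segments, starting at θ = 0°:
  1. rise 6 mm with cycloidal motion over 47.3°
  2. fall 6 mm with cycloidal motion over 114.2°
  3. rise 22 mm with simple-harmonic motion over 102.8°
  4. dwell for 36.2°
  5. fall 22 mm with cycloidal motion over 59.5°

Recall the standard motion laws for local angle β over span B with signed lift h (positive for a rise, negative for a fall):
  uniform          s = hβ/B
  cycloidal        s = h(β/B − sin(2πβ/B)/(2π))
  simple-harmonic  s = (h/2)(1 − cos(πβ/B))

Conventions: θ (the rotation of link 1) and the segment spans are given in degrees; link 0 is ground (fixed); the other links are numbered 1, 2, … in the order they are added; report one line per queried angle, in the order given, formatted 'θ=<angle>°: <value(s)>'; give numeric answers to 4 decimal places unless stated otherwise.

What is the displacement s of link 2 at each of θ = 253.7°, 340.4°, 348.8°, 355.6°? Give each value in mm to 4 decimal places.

segment 1 (0° to 47.3°, cycloidal, h = 6) is passed completely: s = 0.0000 + (6) = 6.0000
segment 2 (47.3° to 161.5°, cycloidal, h = -6) is passed completely: s = 6.0000 + (-6) = 0.0000
θ = 253.7° falls in segment 3 (161.5° to 264.3°, simple-harmonic, h = 22): β = 253.7 − 161.5 = 92.2°, B = 102.8°; Δs = 22/2·(1 − cos(π·0.8969)) = 21.4279; s = 0.0000 + 21.4279 = 21.4279
segment 3 (161.5° to 264.3°, simple-harmonic, h = 22) is passed completely: s = 0.0000 + (22) = 22.0000
segment 4 (264.3° to 300.5°, dwell): s unchanged at 22.0000
θ = 340.4° falls in segment 5 (300.5° to 360°, cycloidal, h = -22): β = 340.4 − 300.5 = 39.9°, B = 59.5°; Δs = -22·(0.6706 − sin(2π·0.6706)/(2π)) = -17.8275; s = 22.0000 − 17.8275 = 4.1725
θ = 348.8° falls in segment 5 (300.5° to 360°, cycloidal, h = -22): β = 348.8 − 300.5 = 48.3°, B = 59.5°; Δs = -22·(0.8118 − sin(2π·0.8118)/(2π)) = -21.0999; s = 22.0000 − 21.0999 = 0.9001
θ = 355.6° falls in segment 5 (300.5° to 360°, cycloidal, h = -22): β = 355.6 − 300.5 = 55.1°, B = 59.5°; Δs = -22·(0.9261 − sin(2π·0.9261)/(2π)) = -21.9421; s = 22.0000 − 21.9421 = 0.0579

θ=253.7°: 21.4279
θ=340.4°: 4.1725
θ=348.8°: 0.9001
θ=355.6°: 0.0579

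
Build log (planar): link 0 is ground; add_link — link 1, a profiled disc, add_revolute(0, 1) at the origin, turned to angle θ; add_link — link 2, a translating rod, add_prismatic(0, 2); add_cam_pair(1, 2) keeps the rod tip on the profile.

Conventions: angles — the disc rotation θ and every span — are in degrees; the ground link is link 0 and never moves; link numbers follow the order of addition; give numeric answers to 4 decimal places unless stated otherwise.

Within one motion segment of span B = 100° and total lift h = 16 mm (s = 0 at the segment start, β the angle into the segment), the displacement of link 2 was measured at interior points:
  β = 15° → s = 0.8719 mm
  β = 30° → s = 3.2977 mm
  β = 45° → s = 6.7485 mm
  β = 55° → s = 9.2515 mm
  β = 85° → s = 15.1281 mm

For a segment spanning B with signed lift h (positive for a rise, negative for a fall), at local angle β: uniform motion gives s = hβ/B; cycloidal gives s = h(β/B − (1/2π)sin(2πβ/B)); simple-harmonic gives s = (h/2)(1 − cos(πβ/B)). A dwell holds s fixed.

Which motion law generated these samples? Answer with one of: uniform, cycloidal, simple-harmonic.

candidates at β/B = r: uniform s = h·r (linear in β); cycloidal s = h·(r − sin(2πr)/(2π)); simple-harmonic s = (h/2)(1 − cos(πr))
β=15°: printed 0.8719 | uniform 2.4000, cycloidal 0.3399, simple-harmonic 0.8719
β=30°: printed 3.2977 | uniform 4.8000, cycloidal 2.3782, simple-harmonic 3.2977
β=45°: printed 6.7485 | uniform 7.2000, cycloidal 6.4131, simple-harmonic 6.7485
β=55°: printed 9.2515 | uniform 8.8000, cycloidal 9.5869, simple-harmonic 9.2515
β=85°: printed 15.1281 | uniform 13.6000, cycloidal 15.6601, simple-harmonic 15.1281
only one law matches every sample → simple-harmonic

simple-harmonic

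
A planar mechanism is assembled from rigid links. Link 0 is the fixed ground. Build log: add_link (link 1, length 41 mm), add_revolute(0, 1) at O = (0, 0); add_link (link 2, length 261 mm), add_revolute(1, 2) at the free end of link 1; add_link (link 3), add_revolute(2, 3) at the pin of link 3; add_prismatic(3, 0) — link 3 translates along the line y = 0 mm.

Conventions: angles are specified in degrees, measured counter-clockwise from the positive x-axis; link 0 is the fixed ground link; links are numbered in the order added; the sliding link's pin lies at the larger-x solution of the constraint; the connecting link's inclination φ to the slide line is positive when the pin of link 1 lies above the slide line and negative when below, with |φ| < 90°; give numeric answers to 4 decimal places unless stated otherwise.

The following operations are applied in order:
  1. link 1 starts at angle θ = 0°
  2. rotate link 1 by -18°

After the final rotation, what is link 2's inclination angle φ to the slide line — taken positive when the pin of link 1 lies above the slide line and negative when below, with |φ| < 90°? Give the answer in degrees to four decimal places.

geometry: r = 41 mm, L = 261 mm, e = 0 mm; θ starts at 0°
rotate link 1 by -18°: θ ← 0° -18° = -18°
h = r sin θ − e = -12.669697 − 0 = -12.669697
sin φ = h / L = -12.669697 / 261 = -0.04854290
φ = arcsin(-0.04854290) = -2.782397°

-2.7824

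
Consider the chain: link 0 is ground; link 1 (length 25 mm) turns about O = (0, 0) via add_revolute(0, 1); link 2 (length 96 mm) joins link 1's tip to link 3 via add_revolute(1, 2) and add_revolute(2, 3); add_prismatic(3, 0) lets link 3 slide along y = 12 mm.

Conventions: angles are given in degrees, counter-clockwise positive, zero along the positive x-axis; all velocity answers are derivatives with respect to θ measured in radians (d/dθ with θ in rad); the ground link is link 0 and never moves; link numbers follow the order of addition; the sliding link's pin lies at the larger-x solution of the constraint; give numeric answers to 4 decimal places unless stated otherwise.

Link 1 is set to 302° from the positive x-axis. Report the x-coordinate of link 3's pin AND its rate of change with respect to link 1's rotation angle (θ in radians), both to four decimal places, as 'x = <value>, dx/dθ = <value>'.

geometry: r = 25 mm, L = 96 mm, e = 12 mm
crank pin P = (r cos θ, r sin θ) = (13.247982, -21.201202)
h = r sin θ − e = -21.201202 − 12 = -33.201202
x = r cos θ + √(L² − h²) = 13.247982 + 90.075969 = 103.323950
dx/dθ = −r sin θ − h·r cos θ/√(L² − h²) (θ in radians; h = -33.201202) = 26.084291

x = 103.3240, dx/dθ = 26.0843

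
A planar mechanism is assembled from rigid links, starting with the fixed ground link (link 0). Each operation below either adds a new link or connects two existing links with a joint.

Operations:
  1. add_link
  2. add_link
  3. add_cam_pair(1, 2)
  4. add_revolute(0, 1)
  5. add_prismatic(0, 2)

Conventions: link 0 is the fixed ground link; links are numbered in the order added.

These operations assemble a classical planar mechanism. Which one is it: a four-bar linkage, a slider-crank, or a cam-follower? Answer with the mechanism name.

links: 3 (incl. ground); joints: 1 revolute, 1 prismatic, 1 higher (cam) pair, forming one closed loop
3 links, revolute + prismatic + higher pair in one loop → cam-follower

cam-follower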